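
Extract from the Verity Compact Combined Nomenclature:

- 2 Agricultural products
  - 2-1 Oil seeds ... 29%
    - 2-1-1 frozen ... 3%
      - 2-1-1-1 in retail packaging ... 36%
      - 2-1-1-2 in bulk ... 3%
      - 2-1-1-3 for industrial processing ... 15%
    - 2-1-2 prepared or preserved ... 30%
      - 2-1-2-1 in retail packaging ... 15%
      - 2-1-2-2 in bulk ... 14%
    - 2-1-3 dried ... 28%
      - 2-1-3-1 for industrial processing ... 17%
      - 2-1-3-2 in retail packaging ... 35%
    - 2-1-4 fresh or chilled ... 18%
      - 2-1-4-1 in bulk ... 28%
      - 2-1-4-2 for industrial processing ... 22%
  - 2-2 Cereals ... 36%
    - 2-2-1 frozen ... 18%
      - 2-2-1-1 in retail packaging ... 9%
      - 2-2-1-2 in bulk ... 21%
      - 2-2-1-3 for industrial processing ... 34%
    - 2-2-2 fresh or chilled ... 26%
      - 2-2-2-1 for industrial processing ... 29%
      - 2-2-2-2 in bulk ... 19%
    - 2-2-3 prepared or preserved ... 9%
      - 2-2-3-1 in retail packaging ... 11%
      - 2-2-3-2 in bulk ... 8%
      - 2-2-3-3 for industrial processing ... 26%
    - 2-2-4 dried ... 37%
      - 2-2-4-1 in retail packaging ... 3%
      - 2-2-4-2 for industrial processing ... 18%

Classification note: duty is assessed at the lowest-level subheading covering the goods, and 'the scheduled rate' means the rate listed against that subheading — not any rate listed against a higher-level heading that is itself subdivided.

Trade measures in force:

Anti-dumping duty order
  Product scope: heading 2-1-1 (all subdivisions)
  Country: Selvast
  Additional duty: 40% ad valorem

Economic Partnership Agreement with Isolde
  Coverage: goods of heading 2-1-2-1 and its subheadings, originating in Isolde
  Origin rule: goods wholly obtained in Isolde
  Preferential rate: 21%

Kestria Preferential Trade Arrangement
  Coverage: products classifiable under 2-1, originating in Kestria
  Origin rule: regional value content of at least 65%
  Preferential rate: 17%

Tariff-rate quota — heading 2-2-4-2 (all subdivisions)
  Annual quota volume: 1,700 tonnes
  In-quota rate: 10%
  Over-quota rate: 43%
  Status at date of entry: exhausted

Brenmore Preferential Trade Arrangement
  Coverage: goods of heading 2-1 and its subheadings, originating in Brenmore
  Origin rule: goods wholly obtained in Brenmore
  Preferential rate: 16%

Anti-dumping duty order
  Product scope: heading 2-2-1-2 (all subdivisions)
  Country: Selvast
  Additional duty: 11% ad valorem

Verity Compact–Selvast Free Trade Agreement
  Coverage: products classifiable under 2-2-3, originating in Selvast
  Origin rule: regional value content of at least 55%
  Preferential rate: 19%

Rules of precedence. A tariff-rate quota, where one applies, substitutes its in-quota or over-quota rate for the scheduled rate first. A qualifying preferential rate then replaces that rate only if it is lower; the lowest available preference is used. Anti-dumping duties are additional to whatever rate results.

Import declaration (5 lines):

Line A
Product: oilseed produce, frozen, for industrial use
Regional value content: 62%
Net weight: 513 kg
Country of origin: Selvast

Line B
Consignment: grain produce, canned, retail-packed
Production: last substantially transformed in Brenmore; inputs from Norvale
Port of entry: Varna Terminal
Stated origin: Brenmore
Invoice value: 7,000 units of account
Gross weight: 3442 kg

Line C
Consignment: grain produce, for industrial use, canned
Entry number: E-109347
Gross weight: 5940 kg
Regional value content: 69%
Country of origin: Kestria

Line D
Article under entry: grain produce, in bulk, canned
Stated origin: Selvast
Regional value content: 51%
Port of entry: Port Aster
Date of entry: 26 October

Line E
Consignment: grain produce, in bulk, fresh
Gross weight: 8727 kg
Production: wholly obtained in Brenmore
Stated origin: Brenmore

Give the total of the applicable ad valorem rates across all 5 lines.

Line A: oilseed → 2-1; frozen → 2-1-1; for industrial use → 2-1-1-3. Scheduled 15%. Selvast agreement on 2-2-3: 2-1-1-3 not covered; anti-dumping (Selvast, 2-1-1): +40%; total 15% + 40% = 55%. → 55%.
Line B: grain → 2-2; canned → 2-2-3; retail-packed → 2-2-3-1. Scheduled 11%. Brenmore agreement on 2-1: 2-2-3-1 not covered. → 11%.
Line C: grain → 2-2; canned → 2-2-3; for industrial use → 2-2-3-3. Scheduled 26%. Kestria agreement on 2-1: 2-2-3-3 not covered. → 26%.
Line D: grain → 2-2; canned → 2-2-3; in bulk → 2-2-3-2. Scheduled 8%. Selvast agreement on 2-2-3: RVC < 55%. → 8%.
Line E: grain → 2-2; fresh → 2-2-2; in bulk → 2-2-2-2. Scheduled 19%. Brenmore agreement on 2-1: 2-2-2-2 not covered. → 19%.
Sum: 55% + 11% + 26% + 8% + 19% = 119%.

119%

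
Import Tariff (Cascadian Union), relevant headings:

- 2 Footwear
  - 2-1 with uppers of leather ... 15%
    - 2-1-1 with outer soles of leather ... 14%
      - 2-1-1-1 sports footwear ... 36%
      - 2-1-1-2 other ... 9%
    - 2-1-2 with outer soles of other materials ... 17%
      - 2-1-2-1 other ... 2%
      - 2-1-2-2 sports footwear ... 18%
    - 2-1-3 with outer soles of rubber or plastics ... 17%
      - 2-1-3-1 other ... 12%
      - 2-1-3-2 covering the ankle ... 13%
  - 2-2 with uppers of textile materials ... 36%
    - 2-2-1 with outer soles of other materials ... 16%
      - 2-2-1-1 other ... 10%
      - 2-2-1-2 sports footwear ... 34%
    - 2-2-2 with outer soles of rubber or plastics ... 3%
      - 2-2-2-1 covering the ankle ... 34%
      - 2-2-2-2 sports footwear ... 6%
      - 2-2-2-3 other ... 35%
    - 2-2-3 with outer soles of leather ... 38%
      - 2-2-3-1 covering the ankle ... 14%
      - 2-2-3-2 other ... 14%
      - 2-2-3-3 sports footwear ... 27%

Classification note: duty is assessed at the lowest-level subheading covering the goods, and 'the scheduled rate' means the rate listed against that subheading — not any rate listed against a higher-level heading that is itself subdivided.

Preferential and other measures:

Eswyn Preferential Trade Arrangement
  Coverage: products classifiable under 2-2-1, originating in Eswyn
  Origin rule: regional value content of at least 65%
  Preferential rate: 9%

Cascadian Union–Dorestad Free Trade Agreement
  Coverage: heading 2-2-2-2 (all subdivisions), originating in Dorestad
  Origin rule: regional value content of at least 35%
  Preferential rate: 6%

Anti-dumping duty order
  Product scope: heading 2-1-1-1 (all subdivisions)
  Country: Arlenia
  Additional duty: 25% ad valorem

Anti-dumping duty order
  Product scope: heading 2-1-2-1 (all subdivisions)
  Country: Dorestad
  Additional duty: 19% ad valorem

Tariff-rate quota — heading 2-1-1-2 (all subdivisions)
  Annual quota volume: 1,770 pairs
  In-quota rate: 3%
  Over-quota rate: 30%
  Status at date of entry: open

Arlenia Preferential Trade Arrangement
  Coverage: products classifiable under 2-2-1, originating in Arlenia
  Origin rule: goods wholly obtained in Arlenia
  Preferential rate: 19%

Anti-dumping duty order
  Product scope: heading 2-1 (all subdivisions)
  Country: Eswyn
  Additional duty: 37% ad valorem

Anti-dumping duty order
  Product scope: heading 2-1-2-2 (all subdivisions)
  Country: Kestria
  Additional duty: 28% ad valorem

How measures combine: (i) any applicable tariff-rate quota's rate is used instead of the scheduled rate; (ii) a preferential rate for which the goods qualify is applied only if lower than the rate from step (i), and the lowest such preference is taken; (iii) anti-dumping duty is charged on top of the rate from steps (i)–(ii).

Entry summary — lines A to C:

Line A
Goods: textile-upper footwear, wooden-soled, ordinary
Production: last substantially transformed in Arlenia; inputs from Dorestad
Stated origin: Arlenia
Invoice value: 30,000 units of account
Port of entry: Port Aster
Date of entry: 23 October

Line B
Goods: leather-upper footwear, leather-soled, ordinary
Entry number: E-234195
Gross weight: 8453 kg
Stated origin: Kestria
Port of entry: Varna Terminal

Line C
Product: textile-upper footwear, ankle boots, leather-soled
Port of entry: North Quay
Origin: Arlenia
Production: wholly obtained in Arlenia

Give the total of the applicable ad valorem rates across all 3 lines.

27%

Line A: textile-upper → 2-2; wooden-soled → 2-2-1; ordinary → 2-2-1-1. Scheduled 10%. Arlenia agreement on 2-2-1: not wholly obtained. → 10%.
Line B: leather-upper → 2-1; leather-soled → 2-1-1; ordinary → 2-1-1-2. Scheduled 9%. quota on 2-1-1-2 open → in-quota 3%. → 3%.
Line C: textile-upper → 2-2; leather-soled → 2-2-3; ankle boots → 2-2-3-1. Scheduled 14%. Arlenia agreement on 2-2-1: 2-2-3-1 not covered. → 14%.
Sum: 10% + 3% + 14% = 27%.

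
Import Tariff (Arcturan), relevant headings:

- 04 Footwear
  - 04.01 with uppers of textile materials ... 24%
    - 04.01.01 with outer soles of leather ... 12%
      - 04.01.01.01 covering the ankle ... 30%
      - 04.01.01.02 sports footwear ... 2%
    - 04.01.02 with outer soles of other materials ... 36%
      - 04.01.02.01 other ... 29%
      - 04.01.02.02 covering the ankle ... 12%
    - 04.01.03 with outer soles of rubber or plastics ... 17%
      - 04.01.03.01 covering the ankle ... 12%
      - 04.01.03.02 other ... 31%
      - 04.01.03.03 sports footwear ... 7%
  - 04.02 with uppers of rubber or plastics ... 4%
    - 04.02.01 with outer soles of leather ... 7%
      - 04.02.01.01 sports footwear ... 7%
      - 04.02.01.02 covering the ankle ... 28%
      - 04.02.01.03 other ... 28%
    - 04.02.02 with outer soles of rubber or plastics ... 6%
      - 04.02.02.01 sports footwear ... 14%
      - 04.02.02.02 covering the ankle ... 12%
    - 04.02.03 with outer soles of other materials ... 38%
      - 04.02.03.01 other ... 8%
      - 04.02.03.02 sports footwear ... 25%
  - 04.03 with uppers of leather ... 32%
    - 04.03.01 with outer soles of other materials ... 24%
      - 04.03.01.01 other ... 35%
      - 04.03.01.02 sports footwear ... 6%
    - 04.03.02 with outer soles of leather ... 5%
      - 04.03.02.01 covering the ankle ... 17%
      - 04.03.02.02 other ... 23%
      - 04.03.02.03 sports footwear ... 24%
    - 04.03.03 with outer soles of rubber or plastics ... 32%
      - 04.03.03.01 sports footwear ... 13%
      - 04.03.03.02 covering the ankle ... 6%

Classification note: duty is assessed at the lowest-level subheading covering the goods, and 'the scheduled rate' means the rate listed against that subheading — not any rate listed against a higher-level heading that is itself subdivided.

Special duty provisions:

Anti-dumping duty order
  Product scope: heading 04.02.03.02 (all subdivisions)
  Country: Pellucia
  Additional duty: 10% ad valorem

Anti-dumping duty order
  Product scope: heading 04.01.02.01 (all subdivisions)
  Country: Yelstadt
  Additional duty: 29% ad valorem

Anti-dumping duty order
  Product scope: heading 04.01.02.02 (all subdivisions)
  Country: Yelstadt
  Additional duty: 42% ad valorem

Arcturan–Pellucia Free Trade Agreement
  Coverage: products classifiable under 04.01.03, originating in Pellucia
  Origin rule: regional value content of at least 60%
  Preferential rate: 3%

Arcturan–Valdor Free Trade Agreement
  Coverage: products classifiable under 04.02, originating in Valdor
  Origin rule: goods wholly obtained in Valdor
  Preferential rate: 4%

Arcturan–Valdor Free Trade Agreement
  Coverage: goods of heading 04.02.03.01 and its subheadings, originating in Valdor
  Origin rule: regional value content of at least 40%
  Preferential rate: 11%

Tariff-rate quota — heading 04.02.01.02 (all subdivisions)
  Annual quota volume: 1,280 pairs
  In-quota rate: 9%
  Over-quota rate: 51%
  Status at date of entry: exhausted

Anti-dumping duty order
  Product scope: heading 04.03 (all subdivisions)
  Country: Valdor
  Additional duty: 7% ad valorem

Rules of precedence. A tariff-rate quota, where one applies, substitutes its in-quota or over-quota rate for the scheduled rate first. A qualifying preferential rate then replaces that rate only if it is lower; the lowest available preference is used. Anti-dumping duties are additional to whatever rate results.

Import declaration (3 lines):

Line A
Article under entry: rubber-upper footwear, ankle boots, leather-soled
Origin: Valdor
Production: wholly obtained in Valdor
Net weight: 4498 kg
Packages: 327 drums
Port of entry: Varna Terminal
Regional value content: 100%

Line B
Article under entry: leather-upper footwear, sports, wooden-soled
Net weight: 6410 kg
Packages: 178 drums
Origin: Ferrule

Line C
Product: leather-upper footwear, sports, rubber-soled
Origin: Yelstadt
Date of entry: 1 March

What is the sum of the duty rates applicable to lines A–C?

Line A: rubber-upper → 04.02; leather-soled → 04.02.01; ankle boots → 04.02.01.02. Scheduled 28%. quota on 04.02.01.02 exhausted → over-quota 51%; Valdor agreement on 04.02: wholly obtained → 4% available; Valdor agreement on 04.02.03.01: 04.02.01.02 not covered; preferential 4%. → 4%.
Line B: leather-upper → 04.03; wooden-soled → 04.03.01; sports → 04.03.01.02. Scheduled 6%. No special measure applies. → 6%.
Line C: leather-upper → 04.03; rubber-soled → 04.03.03; sports → 04.03.03.01. Scheduled 13%. No special measure applies. → 13%.
Sum: 4% + 6% + 13% = 23%.

23%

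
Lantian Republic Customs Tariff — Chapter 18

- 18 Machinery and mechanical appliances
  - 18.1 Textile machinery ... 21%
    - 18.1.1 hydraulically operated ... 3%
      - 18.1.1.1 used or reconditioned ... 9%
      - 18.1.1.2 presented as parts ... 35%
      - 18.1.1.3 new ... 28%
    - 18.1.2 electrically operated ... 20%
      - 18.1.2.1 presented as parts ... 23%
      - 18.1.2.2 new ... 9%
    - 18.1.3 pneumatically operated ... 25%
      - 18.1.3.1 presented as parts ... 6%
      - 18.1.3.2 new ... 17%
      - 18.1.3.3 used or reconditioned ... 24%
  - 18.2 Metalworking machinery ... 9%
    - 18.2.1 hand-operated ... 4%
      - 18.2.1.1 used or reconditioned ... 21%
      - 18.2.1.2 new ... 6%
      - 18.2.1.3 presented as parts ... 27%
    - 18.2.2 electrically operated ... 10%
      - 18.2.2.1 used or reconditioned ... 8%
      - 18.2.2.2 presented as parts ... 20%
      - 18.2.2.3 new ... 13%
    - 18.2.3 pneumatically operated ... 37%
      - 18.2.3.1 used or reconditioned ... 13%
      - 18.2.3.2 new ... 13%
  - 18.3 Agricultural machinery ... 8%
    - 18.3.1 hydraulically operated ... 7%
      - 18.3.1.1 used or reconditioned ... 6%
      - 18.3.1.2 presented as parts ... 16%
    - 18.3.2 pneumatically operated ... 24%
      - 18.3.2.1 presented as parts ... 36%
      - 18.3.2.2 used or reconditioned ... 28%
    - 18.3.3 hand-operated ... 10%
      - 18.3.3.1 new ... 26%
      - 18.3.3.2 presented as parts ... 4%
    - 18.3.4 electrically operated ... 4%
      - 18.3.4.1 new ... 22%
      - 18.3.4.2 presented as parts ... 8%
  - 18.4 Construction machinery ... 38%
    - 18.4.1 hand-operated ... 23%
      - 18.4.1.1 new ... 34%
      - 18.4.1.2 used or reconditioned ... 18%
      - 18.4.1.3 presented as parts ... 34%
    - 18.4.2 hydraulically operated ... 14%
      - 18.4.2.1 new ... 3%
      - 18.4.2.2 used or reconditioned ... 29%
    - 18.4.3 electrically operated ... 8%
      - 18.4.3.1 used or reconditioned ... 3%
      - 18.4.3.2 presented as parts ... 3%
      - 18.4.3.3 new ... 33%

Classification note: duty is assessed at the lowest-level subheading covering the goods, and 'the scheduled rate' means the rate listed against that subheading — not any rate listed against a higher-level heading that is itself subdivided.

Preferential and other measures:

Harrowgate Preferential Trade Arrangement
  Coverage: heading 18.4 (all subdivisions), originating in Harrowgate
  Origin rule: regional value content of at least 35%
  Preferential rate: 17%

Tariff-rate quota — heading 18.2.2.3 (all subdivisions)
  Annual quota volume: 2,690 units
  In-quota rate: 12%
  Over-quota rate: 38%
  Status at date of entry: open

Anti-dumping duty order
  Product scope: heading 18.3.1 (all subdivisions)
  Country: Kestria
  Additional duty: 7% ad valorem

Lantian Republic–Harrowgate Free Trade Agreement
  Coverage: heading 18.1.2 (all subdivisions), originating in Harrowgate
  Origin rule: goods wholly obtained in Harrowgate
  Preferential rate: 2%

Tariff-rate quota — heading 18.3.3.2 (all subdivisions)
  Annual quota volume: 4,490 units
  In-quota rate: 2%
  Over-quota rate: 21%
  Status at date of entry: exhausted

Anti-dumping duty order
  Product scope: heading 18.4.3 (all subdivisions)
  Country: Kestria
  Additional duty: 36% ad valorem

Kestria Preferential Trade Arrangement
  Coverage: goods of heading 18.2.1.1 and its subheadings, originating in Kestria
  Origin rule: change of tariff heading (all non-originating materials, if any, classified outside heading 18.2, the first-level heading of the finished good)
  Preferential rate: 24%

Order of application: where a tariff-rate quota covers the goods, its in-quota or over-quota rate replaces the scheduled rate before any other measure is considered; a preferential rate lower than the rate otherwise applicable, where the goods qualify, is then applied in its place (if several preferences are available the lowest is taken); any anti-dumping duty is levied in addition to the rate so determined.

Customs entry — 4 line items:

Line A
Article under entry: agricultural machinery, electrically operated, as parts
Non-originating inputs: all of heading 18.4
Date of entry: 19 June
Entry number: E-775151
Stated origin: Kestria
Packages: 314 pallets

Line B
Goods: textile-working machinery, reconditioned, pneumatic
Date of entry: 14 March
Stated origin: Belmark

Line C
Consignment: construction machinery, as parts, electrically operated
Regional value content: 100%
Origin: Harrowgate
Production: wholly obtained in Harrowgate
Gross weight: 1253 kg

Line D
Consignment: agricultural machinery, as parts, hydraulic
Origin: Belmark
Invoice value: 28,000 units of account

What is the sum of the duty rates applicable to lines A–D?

Line A: agricultural → 18.3; electrically operated → 18.3.4; as parts → 18.3.4.2. Scheduled 8%. Kestria agreement on 18.2.1.1: 18.3.4.2 not covered. → 8%.
Line B: textile-working → 18.1; pneumatic → 18.1.3; reconditioned → 18.1.3.3. Scheduled 24%. No special measure applies. → 24%.
Line C: construction → 18.4; electrically operated → 18.4.3; as parts → 18.4.3.2. Scheduled 3%. Harrowgate agreement on 18.4: RVC ≥ 35% → 17% available; Harrowgate agreement on 18.1.2: 18.4.3.2 not covered; preference 17% not lower than 3% → no reduction. → 3%.
Line D: agricultural → 18.3; hydraulic → 18.3.1; as parts → 18.3.1.2. Scheduled 16%. No special measure applies. → 16%.
Sum: 8% + 24% + 3% + 16% = 51%.

51%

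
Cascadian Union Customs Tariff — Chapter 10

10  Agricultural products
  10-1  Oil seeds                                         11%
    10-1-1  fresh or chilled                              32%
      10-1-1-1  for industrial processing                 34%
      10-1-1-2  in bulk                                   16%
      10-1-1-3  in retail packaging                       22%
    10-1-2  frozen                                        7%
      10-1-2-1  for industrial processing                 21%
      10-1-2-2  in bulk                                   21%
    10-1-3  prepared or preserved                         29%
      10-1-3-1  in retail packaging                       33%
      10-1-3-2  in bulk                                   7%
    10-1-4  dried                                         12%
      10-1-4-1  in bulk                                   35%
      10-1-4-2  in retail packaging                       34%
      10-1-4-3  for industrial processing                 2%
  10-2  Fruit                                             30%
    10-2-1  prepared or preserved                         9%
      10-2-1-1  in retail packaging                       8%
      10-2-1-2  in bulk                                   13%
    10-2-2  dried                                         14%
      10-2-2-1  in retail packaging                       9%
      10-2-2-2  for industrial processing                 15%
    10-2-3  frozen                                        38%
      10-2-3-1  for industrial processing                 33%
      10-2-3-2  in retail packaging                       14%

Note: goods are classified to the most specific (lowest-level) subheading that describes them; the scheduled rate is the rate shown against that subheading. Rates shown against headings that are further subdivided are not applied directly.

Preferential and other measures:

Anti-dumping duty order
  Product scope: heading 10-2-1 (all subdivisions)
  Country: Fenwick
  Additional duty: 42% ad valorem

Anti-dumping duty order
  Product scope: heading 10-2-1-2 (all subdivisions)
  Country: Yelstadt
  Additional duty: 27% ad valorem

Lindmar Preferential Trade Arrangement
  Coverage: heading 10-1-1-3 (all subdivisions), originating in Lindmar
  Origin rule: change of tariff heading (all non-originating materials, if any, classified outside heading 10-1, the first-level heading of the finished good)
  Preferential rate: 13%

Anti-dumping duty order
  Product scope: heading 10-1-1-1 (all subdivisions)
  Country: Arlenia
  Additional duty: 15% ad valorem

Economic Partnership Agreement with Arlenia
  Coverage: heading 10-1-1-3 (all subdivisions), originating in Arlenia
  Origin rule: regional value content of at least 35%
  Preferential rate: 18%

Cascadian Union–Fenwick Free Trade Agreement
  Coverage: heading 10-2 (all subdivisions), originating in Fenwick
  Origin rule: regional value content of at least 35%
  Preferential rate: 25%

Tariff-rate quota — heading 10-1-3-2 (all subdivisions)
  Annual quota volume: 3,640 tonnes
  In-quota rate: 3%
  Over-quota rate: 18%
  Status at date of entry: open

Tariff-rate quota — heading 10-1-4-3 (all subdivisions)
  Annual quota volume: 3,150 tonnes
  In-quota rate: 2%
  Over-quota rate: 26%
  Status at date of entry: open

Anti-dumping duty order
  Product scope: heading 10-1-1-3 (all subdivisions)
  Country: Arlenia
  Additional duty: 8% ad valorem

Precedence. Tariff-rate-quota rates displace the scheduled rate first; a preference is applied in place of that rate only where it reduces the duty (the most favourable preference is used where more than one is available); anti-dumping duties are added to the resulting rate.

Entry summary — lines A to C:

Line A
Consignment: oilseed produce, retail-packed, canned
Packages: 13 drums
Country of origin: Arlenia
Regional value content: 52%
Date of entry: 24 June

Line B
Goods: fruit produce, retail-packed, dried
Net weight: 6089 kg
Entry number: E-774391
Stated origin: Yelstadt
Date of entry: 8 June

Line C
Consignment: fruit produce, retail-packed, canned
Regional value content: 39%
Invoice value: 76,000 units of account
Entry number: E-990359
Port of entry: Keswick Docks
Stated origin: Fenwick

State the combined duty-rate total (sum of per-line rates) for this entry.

Line A: oilseed → 10-1; canned → 10-1-3; retail-packed → 10-1-3-1. Scheduled 33%. Arlenia agreement on 10-1-1-3: 10-1-3-1 not covered. → 33%.
Line B: fruit → 10-2; dried → 10-2-2; retail-packed → 10-2-2-1. Scheduled 9%. No special measure applies. → 9%.
Line C: fruit → 10-2; canned → 10-2-1; retail-packed → 10-2-1-1. Scheduled 8%. Fenwick agreement on 10-2: RVC ≥ 35% → 25% available; preference 25% not lower than 8% → no reduction; anti-dumping (Fenwick, 10-2-1): +42%; total 8% + 42% = 50%. → 50%.
Sum: 33% + 9% + 50% = 92%.

92%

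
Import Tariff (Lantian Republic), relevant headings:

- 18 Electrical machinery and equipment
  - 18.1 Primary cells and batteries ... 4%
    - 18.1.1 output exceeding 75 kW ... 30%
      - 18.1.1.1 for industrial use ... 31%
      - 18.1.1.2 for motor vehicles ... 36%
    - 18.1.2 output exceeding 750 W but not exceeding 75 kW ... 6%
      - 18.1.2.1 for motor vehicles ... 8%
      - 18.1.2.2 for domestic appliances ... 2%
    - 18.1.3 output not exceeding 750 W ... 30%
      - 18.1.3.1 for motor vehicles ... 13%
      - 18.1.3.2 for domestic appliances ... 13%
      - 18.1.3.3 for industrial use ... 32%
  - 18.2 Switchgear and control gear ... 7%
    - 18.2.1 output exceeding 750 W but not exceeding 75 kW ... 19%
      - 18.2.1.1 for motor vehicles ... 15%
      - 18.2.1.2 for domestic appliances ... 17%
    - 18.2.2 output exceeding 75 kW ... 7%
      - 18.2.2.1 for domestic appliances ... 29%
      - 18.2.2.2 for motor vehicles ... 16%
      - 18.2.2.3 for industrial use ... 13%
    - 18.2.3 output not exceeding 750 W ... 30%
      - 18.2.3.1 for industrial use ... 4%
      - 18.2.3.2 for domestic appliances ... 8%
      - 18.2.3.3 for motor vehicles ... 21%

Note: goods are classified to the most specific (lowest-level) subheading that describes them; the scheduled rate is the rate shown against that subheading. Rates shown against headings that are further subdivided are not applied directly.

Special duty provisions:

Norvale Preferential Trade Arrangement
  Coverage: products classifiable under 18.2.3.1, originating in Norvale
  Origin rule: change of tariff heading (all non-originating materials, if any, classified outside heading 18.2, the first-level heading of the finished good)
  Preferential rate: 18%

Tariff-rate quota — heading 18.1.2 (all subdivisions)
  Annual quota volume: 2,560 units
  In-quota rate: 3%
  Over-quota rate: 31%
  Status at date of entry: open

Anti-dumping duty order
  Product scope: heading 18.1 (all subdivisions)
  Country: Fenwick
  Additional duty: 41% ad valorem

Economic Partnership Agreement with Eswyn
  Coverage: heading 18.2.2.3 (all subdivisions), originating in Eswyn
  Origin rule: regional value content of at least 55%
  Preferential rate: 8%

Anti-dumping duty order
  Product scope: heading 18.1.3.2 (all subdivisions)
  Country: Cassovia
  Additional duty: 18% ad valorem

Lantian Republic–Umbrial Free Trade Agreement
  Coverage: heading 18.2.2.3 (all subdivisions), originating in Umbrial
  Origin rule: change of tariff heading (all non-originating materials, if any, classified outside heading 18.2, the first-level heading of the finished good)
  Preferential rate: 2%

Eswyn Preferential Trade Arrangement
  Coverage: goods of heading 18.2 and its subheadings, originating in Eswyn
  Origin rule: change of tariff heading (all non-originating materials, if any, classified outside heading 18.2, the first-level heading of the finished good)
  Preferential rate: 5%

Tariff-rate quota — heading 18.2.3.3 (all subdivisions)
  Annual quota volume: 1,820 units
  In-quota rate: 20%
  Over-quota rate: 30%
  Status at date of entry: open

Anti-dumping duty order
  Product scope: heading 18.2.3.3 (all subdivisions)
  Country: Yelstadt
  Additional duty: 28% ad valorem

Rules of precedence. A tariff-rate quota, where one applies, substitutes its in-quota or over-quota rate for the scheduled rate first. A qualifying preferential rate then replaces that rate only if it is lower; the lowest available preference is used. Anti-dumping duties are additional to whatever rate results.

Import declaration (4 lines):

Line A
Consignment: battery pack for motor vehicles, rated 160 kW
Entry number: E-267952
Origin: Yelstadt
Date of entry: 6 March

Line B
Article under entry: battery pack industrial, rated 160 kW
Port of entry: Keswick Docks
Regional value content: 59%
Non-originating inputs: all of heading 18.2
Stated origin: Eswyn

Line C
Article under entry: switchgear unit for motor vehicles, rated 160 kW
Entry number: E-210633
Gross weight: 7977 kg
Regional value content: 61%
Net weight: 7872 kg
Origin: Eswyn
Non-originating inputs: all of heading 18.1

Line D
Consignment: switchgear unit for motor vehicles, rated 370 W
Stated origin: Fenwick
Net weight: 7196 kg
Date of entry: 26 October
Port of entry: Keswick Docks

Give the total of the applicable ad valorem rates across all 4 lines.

92%

Line A: battery pack → 18.1; rated 160 kW → 18.1.1; for motor vehicles → 18.1.1.2. Scheduled 36%. No special measure applies. → 36%.
Line B: battery pack → 18.1; rated 160 kW → 18.1.1; industrial → 18.1.1.1. Scheduled 31%. Eswyn agreement on 18.2.2.3: 18.1.1.1 not covered; Eswyn agreement on 18.2: 18.1.1.1 not covered. → 31%.
Line C: switchgear unit → 18.2; rated 160 kW → 18.2.2; for motor vehicles → 18.2.2.2. Scheduled 16%. Eswyn agreement on 18.2.2.3: 18.2.2.2 not covered; Eswyn agreement on 18.2: CTH met → 5% available; preferential 5%. → 5%.
Line D: switchgear unit → 18.2; rated 370 W → 18.2.3; for motor vehicles → 18.2.3.3. Scheduled 21%. quota on 18.2.3.3 open → in-quota 20%. → 20%.
Sum: 36% + 31% + 5% + 20% = 92%.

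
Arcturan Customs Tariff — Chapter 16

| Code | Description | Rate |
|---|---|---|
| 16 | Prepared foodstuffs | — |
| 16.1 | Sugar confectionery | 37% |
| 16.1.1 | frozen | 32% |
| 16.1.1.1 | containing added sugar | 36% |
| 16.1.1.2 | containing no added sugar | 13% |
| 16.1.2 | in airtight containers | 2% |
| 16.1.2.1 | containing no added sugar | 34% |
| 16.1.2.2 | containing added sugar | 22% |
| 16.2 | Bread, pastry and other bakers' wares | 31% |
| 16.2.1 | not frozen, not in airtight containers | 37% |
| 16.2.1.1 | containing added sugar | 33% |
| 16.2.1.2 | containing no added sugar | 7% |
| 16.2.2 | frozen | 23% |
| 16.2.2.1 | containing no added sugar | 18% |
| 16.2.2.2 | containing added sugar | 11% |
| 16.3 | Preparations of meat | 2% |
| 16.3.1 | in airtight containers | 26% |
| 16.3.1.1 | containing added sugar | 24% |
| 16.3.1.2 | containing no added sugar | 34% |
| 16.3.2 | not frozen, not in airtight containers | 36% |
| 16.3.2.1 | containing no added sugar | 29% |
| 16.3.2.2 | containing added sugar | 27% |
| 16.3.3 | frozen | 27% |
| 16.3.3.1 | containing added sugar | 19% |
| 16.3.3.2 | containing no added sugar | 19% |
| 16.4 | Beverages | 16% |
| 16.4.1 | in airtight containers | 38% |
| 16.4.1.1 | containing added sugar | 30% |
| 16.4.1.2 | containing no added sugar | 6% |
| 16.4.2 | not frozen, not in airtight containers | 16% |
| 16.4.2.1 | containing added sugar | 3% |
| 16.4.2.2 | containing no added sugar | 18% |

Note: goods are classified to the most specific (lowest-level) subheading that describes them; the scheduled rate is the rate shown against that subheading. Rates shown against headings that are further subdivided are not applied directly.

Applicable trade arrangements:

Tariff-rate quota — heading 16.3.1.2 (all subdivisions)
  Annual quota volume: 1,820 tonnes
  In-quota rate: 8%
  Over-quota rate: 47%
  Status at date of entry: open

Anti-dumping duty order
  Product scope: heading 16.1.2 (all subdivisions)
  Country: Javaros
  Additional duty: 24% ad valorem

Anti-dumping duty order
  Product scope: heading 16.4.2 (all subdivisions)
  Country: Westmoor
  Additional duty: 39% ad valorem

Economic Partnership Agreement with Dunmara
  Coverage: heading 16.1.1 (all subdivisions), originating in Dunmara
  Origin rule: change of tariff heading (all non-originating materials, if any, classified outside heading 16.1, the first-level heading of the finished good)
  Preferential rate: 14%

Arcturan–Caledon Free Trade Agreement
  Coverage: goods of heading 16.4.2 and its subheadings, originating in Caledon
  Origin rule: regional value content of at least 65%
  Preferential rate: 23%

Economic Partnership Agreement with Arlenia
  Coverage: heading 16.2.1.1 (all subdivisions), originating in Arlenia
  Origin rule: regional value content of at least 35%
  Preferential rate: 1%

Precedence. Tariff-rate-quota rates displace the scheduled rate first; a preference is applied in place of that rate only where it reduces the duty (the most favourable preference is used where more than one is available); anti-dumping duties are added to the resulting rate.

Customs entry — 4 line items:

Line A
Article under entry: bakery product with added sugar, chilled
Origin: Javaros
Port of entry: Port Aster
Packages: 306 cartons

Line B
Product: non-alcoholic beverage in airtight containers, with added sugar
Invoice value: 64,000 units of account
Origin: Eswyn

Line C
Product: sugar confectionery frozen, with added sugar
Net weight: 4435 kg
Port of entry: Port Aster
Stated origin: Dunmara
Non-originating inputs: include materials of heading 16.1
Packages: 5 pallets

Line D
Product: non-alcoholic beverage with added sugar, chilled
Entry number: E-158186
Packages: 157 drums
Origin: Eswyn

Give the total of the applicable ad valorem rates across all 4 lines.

102%

Line A: bakery product → 16.2; chilled → 16.2.1; with added sugar → 16.2.1.1. Scheduled 33%. No special measure applies. → 33%.
Line B: non-alcoholic beverage → 16.4; in airtight containers → 16.4.1; with added sugar → 16.4.1.1. Scheduled 30%. No special measure applies. → 30%.
Line C: sugar confectionery → 16.1; frozen → 16.1.1; with added sugar → 16.1.1.1. Scheduled 36%. Dunmara agreement on 16.1.1: CTH not met. → 36%.
Line D: non-alcoholic beverage → 16.4; chilled → 16.4.2; with added sugar → 16.4.2.1. Scheduled 3%. No special measure applies. → 3%.
Sum: 33% + 30% + 36% + 3% = 102%.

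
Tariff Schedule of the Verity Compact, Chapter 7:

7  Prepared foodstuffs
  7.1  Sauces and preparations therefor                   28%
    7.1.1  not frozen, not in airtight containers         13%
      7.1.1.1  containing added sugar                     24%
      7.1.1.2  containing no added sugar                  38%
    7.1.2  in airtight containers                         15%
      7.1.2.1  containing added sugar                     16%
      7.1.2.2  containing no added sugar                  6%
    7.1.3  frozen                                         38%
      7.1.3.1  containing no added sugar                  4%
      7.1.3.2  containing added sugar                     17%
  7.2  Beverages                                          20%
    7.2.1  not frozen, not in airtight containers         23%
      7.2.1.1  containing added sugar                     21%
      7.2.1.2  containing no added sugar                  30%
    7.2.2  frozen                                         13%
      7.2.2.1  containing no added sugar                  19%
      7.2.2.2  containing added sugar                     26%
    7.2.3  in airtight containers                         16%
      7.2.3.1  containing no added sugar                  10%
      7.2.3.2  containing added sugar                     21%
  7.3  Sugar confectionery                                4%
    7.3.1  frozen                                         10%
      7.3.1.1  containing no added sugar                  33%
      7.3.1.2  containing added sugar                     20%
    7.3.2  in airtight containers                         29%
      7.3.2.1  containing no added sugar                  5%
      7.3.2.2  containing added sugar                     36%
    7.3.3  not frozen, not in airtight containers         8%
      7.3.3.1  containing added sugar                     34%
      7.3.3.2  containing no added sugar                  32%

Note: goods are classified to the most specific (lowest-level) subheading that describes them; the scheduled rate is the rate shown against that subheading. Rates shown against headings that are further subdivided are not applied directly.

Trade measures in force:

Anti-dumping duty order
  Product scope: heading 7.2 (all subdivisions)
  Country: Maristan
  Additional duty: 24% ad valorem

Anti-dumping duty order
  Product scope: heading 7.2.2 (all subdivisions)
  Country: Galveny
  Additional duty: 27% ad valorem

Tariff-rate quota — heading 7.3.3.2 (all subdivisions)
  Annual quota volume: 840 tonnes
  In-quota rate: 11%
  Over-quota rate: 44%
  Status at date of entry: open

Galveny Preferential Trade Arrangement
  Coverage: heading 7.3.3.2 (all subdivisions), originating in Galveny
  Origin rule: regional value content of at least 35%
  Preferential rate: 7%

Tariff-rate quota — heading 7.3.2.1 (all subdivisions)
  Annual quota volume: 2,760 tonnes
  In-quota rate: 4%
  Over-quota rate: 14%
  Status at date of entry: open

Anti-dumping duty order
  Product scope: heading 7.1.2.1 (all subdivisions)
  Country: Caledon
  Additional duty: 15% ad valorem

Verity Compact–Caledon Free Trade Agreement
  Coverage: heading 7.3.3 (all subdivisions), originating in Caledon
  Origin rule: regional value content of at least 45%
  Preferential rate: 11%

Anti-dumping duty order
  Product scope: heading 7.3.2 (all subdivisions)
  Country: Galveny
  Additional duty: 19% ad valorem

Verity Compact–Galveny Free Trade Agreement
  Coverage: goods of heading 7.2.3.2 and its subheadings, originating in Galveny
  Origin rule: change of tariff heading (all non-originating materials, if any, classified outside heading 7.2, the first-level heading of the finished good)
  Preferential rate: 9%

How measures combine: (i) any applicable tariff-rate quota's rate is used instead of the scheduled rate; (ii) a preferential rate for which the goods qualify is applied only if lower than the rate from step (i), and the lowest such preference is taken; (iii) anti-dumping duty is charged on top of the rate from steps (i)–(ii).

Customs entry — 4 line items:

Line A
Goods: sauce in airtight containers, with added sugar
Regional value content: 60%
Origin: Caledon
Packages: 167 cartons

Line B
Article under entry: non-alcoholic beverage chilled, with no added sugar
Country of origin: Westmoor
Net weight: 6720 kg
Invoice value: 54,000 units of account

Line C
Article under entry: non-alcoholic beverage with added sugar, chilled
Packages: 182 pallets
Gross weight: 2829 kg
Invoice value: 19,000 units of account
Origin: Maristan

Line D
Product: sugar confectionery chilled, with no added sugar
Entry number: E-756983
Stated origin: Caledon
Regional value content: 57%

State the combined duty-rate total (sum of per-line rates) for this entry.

117%

Line A: sauce → 7.1; in airtight containers → 7.1.2; with added sugar → 7.1.2.1. Scheduled 16%. Caledon agreement on 7.3.3: 7.1.2.1 not covered; anti-dumping (Caledon, 7.1.2.1): +15%; total 16% + 15% = 31%. → 31%.
Line B: non-alcoholic beverage → 7.2; chilled → 7.2.1; with no added sugar → 7.2.1.2. Scheduled 30%. No special measure applies. → 30%.
Line C: non-alcoholic beverage → 7.2; chilled → 7.2.1; with added sugar → 7.2.1.1. Scheduled 21%. anti-dumping (Maristan, 7.2): +24%; total 21% + 24% = 45%. → 45%.
Line D: sugar confectionery → 7.3; chilled → 7.3.3; with no added sugar → 7.3.3.2. Scheduled 32%. quota on 7.3.3.2 open → in-quota 11%; Caledon agreement on 7.3.3: RVC ≥ 45% → 11% available; preference 11% not lower than 11% → no reduction. → 11%.
Sum: 31% + 30% + 45% + 11% = 117%.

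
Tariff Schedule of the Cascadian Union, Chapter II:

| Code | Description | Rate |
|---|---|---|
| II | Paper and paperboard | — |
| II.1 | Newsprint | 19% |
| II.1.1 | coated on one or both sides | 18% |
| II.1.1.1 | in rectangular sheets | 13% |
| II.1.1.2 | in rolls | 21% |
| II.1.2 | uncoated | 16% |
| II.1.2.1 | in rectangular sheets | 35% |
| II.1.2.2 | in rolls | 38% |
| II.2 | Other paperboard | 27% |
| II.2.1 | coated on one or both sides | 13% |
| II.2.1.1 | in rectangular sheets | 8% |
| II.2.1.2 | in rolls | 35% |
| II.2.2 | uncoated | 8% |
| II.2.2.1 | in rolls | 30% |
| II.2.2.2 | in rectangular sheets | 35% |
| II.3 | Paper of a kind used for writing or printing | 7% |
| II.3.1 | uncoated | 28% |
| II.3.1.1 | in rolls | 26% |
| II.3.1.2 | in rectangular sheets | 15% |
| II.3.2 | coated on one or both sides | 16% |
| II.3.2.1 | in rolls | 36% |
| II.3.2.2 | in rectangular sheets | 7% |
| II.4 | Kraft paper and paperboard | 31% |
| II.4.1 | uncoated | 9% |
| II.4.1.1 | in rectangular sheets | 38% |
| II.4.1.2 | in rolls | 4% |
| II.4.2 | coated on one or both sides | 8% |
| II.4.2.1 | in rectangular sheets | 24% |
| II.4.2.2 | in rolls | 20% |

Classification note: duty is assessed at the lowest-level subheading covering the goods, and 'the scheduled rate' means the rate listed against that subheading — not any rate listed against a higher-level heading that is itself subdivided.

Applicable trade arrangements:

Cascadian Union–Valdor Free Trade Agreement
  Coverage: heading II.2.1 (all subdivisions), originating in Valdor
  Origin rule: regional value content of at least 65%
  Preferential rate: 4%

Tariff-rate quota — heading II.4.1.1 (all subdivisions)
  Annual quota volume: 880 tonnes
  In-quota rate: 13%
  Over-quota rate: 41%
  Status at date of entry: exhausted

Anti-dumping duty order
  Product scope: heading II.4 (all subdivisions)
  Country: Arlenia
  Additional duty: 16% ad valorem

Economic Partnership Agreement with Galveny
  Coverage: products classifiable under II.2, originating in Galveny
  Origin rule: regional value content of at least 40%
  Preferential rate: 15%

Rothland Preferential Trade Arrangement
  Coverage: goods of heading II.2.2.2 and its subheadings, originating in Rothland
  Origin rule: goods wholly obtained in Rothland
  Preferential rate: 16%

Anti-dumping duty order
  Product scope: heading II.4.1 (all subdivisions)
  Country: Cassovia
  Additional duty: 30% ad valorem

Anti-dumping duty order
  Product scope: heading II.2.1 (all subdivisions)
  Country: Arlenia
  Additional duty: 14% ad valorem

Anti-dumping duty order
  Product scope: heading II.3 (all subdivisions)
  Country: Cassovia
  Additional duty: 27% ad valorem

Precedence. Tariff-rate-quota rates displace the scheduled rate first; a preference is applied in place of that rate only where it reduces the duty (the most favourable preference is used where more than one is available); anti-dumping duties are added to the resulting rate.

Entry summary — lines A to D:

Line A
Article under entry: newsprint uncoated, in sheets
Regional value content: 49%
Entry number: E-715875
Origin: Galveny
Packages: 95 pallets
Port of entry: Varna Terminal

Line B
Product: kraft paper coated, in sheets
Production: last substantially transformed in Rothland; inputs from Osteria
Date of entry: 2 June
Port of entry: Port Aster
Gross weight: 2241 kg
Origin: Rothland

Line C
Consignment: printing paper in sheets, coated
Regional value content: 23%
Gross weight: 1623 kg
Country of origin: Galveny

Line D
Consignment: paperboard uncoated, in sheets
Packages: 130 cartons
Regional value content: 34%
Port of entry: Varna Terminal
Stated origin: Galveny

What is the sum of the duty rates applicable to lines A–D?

Line A: newsprint → II.1; uncoated → II.1.2; in sheets → II.1.2.1. Scheduled 35%. Galveny agreement on II.2: II.1.2.1 not covered. → 35%.
Line B: kraft paper → II.4; coated → II.4.2; in sheets → II.4.2.1. Scheduled 24%. Rothland agreement on II.2.2.2: II.4.2.1 not covered. → 24%.
Line C: printing paper → II.3; coated → II.3.2; in sheets → II.3.2.2. Scheduled 7%. Galveny agreement on II.2: II.3.2.2 not covered. → 7%.
Line D: paperboard → II.2; uncoated → II.2.2; in sheets → II.2.2.2. Scheduled 35%. Galveny agreement on II.2: RVC < 40%. → 35%.
Sum: 35% + 24% + 7% + 35% = 101%.

101%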